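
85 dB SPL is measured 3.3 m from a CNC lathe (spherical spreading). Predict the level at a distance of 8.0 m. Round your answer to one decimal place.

Point-source attenuation: ΔL = 20·log₁₀(r₂/r₁) = 20·log₁₀(8.0/3.3) = 7.692 dB.
L₂ = 85 − 20·log₁₀(8.0/3.3) = 85 − 7.692 = 77.31 dB SPL.

77.3 dB SPL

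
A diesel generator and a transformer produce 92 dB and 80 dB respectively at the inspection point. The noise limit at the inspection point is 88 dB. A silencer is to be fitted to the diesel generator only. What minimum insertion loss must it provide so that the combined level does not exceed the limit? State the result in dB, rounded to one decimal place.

Everything except the diesel generator sums to 10^(80/10) = 1.000e+08 in linear terms, 80.00 dB.
To meet 88 dB overall, the treated diesel generator may contribute at most 10^(88/10) − 1.000e+08 = 5.310e+08, i.e. 87.25 dB.
So the diesel generator must be reduced from 92 to 87.25 dB: IL = 4.75 dB.

4.7 dB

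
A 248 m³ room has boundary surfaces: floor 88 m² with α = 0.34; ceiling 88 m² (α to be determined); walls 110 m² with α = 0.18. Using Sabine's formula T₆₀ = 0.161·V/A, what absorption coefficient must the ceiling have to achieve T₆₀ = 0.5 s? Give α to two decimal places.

0.34

From T₆₀ = 0.161·V/A, the target T₆₀ = 0.5 s needs A = 0.161·248/0.5 = 79.86 m².
Absorption from the other surfaces = 88·0.34 + 110·0.18 = 49.72 m², so the ceiling must supply 30.14 m² over 88 m².
α = 30.14/88 = 0.342.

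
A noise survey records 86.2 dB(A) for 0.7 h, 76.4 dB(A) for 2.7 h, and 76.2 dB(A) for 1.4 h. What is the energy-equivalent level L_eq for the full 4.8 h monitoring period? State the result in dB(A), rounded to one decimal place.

79.9 dB(A)

The energy average is taken in the linear domain: L_eq = 10·log₁₀[(Σ tᵢ·10^(Lᵢ/10))/T], T = 4.8 h.
Σ tᵢ·10^(Lᵢ/10) = 0.7·10^(86.2/10) + 2.7·10^(76.4/10) + 1.4·10^(76.2/10) = 4.680e+08.
L_eq = 10·log₁₀(4.680e+08/4.8) = 79.89 dB(A).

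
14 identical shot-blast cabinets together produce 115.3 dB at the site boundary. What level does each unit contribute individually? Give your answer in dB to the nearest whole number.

Dividing the total intensity by 14 lowers the level by 10·log₁₀ 14 = 11.461 dB: L₁ = 115.3 − 11.461.

104 dB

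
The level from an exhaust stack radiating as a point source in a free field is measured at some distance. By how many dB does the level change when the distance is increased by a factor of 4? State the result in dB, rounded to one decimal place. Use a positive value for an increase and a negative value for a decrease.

A point source loses 6 dB per doubling of distance; generally ΔL = −20·log₁₀(r₂/r₁).
ΔL = −20·log₁₀(4) = -12.04 dB.

-12.0 dB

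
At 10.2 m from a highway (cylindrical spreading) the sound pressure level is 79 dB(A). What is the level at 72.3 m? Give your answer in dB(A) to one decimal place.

Line-source attenuation: ΔL = 10·log₁₀(r₂/r₁) = 10·log₁₀(72.3/10.2) = 8.505 dB.
L₂ = 79 − 10·log₁₀(72.3/10.2) = 79 − 8.505 = 70.49 dB(A).

70.5 dB(A)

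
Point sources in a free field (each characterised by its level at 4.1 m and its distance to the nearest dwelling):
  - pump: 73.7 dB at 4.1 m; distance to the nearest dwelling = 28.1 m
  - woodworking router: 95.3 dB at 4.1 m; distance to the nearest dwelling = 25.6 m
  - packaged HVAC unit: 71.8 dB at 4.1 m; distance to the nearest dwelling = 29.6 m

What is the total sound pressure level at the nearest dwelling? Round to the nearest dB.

79 dB

First find each source's level at the receiver (point-source: −20·log₁₀(r/r_ref)), then combine on an intensity basis.
pump: 73.7 − 20·log₁₀(28.1/4.1) = 73.7 − 16.72 = 56.98 dB.
woodworking router: 95.3 − 20·log₁₀(25.6/4.1) = 95.3 − 15.91 = 79.39 dB.
packaged HVAC unit: 71.8 − 20·log₁₀(29.6/4.1) = 71.8 − 17.17 = 54.63 dB.
Σ 10^(L/10) = 8.770e+07 → L_total = 10·log₁₀(8.770e+07) = 79.43 dB.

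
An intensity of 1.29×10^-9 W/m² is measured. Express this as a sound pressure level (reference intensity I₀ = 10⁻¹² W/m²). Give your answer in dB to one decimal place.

31.1 dB

I/I₀ = 1.29×10^-9/10⁻¹² = 1.29×10^3, and L = 10·log₁₀(I/I₀).
L = 10·(0.1106 + 3) = 31.11 dB.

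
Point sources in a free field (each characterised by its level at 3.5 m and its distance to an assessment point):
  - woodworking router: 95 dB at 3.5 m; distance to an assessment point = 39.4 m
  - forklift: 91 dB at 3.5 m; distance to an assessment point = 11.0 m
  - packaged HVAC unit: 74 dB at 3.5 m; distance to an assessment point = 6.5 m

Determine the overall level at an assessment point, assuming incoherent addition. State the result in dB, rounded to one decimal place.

First find each source's level at the receiver (point-source: −20·log₁₀(r/r_ref)), then combine on an intensity basis.
woodworking router: 95 − 20·log₁₀(39.4/3.5) = 95 − 21.03 = 73.97 dB.
forklift: 91 − 20·log₁₀(11.0/3.5) = 91 − 9.95 = 81.05 dB.
packaged HVAC unit: 74 − 20·log₁₀(6.5/3.5) = 74 − 5.38 = 68.62 dB.
Σ 10^(L/10) = 1.597e+08 → L_total = 10·log₁₀(1.597e+08) = 82.03 dB.

82.0 dB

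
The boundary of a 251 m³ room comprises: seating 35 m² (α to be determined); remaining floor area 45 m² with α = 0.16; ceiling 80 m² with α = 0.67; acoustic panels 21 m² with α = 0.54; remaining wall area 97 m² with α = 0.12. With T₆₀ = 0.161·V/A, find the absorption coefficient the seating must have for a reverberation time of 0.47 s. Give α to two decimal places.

0.06

Required total absorption A = 0.161·251/0.47 = 85.98 m².
Absorption from the other surfaces = 45·0.16 + 80·0.67 + 21·0.54 + 97·0.12 = 83.78 m², so the seating must supply 2.20 m² over 35 m².
α = 2.20/35 = 0.063.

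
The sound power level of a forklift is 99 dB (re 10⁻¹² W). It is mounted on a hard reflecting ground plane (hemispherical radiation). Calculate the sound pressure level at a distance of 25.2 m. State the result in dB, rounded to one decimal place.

The power spreads over a hemisphere of area 2π·r², so L_p = L_w − 10·log₁₀(2π·r²).
2π·r² = 3990 m², 10·log₁₀ of that is 36.010 dB.
L_p = 99 − 36.010 = 62.99 dB.

63.0 dB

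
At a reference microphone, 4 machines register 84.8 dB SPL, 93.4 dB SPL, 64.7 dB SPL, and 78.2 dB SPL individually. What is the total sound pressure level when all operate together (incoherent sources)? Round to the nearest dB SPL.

94 dB SPL

Incoherent sources combine by intensity addition: L_total = 10·log₁₀(Σ 10^(L_i/10)).
Σ 10^(L/10) = 10^(84.8/10) + 10^(93.4/10) + 10^(64.7/10) + 10^(78.2/10) = 2.559e+09.
L_total = 10·log₁₀(2.559e+09) = 94.08 dB SPL.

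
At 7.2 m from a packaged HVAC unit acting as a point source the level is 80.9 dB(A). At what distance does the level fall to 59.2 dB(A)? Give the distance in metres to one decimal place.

The 21.7 dB drop corresponds to a distance ratio of 10^(21.7/20) for a point source.
r₂ = 7.2·10^((80.9−59.2)/20) = 7.2·10^(21.7/20) = 87.57 m.

87.6 m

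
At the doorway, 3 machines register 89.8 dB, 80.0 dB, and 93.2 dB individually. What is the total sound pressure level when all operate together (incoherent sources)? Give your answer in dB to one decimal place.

Incoherent sources combine by intensity addition: L_total = 10·log₁₀(Σ 10^(L_i/10)).
Σ 10^(L/10) = 10^(89.8/10) + 10^(80.0/10) + 10^(93.2/10) = 3.144e+09.
L_total = 10·log₁₀(3.144e+09) = 94.98 dB.

95.0 dB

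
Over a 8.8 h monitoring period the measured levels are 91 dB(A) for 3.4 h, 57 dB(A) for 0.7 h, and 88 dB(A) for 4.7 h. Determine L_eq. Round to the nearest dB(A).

89 dB(A)

Weight each interval's intensity by its duration and average over T = 8.8 h:
Σ tᵢ·10^(Lᵢ/10) = 3.4·10^(91/10) + 0.7·10^(57/10) + 4.7·10^(88/10) = 7.246e+09.
L_eq = 10·log₁₀(7.246e+09/8.8) = 89.16 dB(A).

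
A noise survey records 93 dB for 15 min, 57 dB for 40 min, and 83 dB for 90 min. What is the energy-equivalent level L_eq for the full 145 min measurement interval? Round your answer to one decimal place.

85.2 dB

Weight each interval's intensity by its duration and average over T = 145 min:
Σ tᵢ·10^(Lᵢ/10) = 15·10^(93/10) + 40·10^(57/10) + 90·10^(83/10) = 4.791e+10.
L_eq = 10·log₁₀(4.791e+10/145) = 85.19 dB.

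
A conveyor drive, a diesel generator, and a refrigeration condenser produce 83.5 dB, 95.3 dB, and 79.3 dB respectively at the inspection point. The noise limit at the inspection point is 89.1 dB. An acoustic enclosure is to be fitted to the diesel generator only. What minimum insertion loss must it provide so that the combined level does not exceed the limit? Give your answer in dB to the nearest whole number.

Fixed contribution from the other sources: Σ 10^(L/10) = 10^(83.5/10) + 10^(79.3/10) = 3.090e+08 (84.90 dB).
The limit corresponds to 10^(89.1/10) = 8.128e+08; subtracting the fixed part leaves 5.038e+08 for the diesel generator, i.e. 87.02 dB.
So the diesel generator must be reduced from 95.3 to 87.02 dB: IL = 8.28 dB.

8 dB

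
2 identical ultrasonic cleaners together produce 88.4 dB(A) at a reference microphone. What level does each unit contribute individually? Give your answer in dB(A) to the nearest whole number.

2 equal contributions raise the level by 10·log₁₀ 2 = 3.010 dB, so each unit alone gives 88.4 − 3.010.

85 dB(A)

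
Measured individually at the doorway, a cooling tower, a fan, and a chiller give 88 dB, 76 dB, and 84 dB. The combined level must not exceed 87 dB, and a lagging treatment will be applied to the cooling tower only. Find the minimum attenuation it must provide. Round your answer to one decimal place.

4.8 dB

Fixed contribution from the other sources: Σ 10^(L/10) = 10^(76/10) + 10^(84/10) = 2.910e+08 (84.64 dB).
To meet 87 dB overall, the treated cooling tower may contribute at most 10^(87/10) − 2.910e+08 = 2.102e+08, i.e. 83.23 dB.
Required insertion loss = 88 − 83.23 = 4.77 dB.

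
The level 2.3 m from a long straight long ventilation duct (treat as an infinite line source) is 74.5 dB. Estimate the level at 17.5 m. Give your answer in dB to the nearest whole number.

66 dB

Cylindrical spreading from a line source gives a 10·log₁₀(r₂/r₁) drop.
L₂ = 74.5 − 10·log₁₀(17.5/2.3) = 74.5 − 8.813 = 65.69 dB.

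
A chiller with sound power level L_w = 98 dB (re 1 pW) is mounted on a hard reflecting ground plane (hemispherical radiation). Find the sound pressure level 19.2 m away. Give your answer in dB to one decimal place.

64.4 dB

The power spreads over a hemisphere of area 2π·r², so L_p = L_w − 10·log₁₀(2π·r²).
2π·r² = 2316 m², 10·log₁₀ of that is 33.648 dB.
L_p = 98 − 33.648 = 64.35 dB.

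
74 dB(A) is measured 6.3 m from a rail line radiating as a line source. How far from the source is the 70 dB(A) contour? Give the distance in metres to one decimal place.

15.8 m

The 4.0 dB drop corresponds to a distance ratio of 10^(4.0/10) for a line source.
r₂ = 6.3·10^((74−70)/10) = 6.3·10^(4.0/10) = 15.82 m.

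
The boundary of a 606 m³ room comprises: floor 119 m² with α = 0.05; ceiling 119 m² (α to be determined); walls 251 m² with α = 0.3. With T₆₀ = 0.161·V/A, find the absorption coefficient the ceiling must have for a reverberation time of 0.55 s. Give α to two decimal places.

Required total absorption A = 0.161·606/0.55 = 177.39 m².
Absorption from the other surfaces = 119·0.05 + 251·0.3 = 81.25 m², so the ceiling must supply 96.14 m² over 119 m².
α = 96.14/119 = 0.808.

0.81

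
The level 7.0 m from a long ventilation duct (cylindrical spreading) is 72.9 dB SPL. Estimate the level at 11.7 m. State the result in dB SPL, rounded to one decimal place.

70.7 dB SPL

Line-source attenuation: ΔL = 10·log₁₀(r₂/r₁) = 10·log₁₀(11.7/7.0) = 2.231 dB.
L₂ = 72.9 − 10·log₁₀(11.7/7.0) = 72.9 − 2.231 = 70.67 dB SPL.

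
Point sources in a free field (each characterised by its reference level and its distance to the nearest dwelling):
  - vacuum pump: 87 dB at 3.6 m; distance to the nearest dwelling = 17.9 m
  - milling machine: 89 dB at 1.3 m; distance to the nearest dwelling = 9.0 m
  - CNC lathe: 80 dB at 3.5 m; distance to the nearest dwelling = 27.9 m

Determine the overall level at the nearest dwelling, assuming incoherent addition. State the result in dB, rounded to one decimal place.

75.8 dB

First find each source's level at the receiver (point-source: −20·log₁₀(r/r_ref)), then combine on an intensity basis.
vacuum pump: 87 − 20·log₁₀(17.9/3.6) = 87 − 13.93 = 73.07 dB.
milling machine: 89 − 20·log₁₀(9.0/1.3) = 89 − 16.81 = 72.19 dB.
CNC lathe: 80 − 20·log₁₀(27.9/3.5) = 80 − 18.03 = 61.97 dB.
Σ 10^(L/10) = 3.842e+07 → L_total = 10·log₁₀(3.842e+07) = 75.85 dB.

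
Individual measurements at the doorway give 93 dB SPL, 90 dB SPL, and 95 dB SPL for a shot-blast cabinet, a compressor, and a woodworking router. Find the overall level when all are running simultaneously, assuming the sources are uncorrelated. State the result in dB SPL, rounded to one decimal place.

97.9 dB SPL

For uncorrelated sources the intensities add, so convert each level to linear form, sum, and take 10·log₁₀ of the total.
Σ 10^(L/10) = 10^(93/10) + 10^(90/10) + 10^(95/10) = 6.158e+09.
L_total = 10·log₁₀(6.158e+09) = 97.89 dB SPL.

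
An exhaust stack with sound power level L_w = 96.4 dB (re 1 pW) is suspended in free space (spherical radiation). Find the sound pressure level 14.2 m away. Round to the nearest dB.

Free-field spherical radiation: L_p = L_w − 10·log₁₀(4π·r²), r = 14.2 m.
4π·r² = 2534 m², 10·log₁₀ of that is 34.038 dB.
L_p = 96.4 − 34.038 = 62.36 dB.

62 dB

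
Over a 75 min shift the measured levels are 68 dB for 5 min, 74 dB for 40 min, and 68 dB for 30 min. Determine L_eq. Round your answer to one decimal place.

72.1 dB

L_eq = 10·log₁₀[(1/T)·Σ tᵢ·10^(Lᵢ/10)] with T = 75 min.
Σ tᵢ·10^(Lᵢ/10) = 5·10^(68/10) + 40·10^(74/10) + 30·10^(68/10) = 1.226e+09.
L_eq = 10·log₁₀(1.226e+09/75) = 72.13 dB.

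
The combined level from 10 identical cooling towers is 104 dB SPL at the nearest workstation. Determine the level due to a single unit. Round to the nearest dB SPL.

94 dB SPL

Dividing the total intensity by 10 lowers the level by 10·log₁₀ 10 = 10.000 dB: L₁ = 104 − 10.000.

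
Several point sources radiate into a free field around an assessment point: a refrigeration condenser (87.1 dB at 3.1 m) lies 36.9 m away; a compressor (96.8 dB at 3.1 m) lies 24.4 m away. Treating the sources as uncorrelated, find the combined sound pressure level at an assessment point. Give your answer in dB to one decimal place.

79.1 dB

Propagate each source to the receiver with L = L_ref − 20·log₁₀(r/r_ref), then add intensities.
refrigeration condenser: 87.1 − 20·log₁₀(36.9/3.1) = 87.1 − 21.51 = 65.59 dB.
compressor: 96.8 − 20·log₁₀(24.4/3.1) = 96.8 − 17.92 = 78.88 dB.
Σ 10^(L/10) = 8.088e+07 → L_total = 10·log₁₀(8.088e+07) = 79.08 dB.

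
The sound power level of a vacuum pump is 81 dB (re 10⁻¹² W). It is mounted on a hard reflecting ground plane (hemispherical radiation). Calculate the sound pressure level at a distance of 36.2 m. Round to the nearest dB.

Free-field hemispherical radiation: L_p = L_w − 10·log₁₀(2π·r²), r = 36.2 m.
2π·r² = 8234 m², 10·log₁₀ of that is 39.156 dB.
L_p = 81 − 39.156 = 41.84 dB.

42 dB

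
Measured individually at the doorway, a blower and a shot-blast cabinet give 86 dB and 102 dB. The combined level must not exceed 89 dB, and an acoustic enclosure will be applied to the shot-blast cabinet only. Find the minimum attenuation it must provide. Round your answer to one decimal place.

16.0 dB

Fixed contribution from the other source: Σ 10^(L/10) = 10^(86/10) = 3.981e+08 (86.00 dB).
The limit corresponds to 10^(89/10) = 7.943e+08; subtracting the fixed part leaves 3.962e+08 for the shot-blast cabinet, i.e. 85.98 dB.
Required insertion loss = 102 − 85.98 = 16.02 dB.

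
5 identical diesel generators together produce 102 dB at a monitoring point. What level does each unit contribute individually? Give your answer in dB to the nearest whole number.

95 dB

5 equal contributions raise the level by 10·log₁₀ 5 = 6.990 dB, so each unit alone gives 102 − 6.990.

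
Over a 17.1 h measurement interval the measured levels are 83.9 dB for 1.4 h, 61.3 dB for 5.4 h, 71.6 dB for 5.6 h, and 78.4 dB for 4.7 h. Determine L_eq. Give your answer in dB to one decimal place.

The energy average is taken in the linear domain: L_eq = 10·log₁₀[(Σ tᵢ·10^(Lᵢ/10))/T], T = 17.1 h.
Σ tᵢ·10^(Lᵢ/10) = 1.4·10^(83.9/10) + 5.4·10^(61.3/10) + 5.6·10^(71.6/10) + 4.7·10^(78.4/10) = 7.570e+08.
L_eq = 10·log₁₀(7.570e+08/17.1) = 76.46 dB.

76.5 dB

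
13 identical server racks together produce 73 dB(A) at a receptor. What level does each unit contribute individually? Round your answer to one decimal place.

61.9 dB(A)

For N identical incoherent sources L_total = L₁ + 10·log₁₀ N, so L₁ = 73 − 10·log₁₀(13) = 73 − 11.139.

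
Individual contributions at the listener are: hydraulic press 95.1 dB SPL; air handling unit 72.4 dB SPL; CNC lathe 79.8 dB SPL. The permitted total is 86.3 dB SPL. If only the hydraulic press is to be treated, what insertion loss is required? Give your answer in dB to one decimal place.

10.1 dB

Fixed contribution from the other sources: Σ 10^(L/10) = 10^(72.4/10) + 10^(79.8/10) = 1.129e+08 (80.53 dB SPL).
To meet 86.3 dB SPL overall, the treated hydraulic press may contribute at most 10^(86.3/10) − 1.129e+08 = 3.137e+08, i.e. 84.97 dB SPL.
Required insertion loss = 95.1 − 84.97 = 10.13 dB.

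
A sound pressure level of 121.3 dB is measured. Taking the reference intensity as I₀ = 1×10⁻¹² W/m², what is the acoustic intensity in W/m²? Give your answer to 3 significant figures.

I/I₀ = 10^(121.3/10) = 1.349e+12, so I = 1.349e+12 × 10⁻¹² W/m².

1.35 W/m²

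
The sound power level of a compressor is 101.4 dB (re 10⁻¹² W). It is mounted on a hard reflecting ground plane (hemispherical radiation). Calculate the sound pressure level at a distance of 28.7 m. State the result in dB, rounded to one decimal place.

64.3 dB

L_p = L_w − 10·log₁₀(2π·r²) with r = 28.7 m.
2π·r² = 5175 m², 10·log₁₀ of that is 37.139 dB.
L_p = 101.4 − 37.139 = 64.26 dB.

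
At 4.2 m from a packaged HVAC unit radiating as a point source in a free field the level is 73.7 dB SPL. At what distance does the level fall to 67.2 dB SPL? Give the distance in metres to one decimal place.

8.9 m

For a point source L₁ − L₂ = 20·log₁₀(r₂/r₁), so r₂ = r₁·10^((L₁−L₂)/20).
r₂ = 4.2·10^((73.7−67.2)/20) = 4.2·10^(6.5/20) = 8.88 m.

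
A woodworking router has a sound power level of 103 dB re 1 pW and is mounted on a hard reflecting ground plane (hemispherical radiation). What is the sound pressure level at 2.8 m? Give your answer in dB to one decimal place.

The power spreads over a hemisphere of area 2π·r², so L_p = L_w − 10·log₁₀(2π·r²).
2π·r² = 49.26 m², 10·log₁₀ of that is 16.925 dB.
L_p = 103 − 16.925 = 86.08 dB.

86.1 dB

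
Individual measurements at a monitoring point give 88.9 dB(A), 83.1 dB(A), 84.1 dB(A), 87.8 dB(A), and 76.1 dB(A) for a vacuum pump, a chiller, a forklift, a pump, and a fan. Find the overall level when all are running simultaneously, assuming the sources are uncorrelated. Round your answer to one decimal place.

Incoherent sources combine by intensity addition: L_total = 10·log₁₀(Σ 10^(L_i/10)).
Σ 10^(L/10) = 10^(88.9/10) + 10^(83.1/10) + 10^(84.1/10) + 10^(87.8/10) + 10^(76.1/10) = 1.881e+09.
L_total = 10·log₁₀(1.881e+09) = 92.74 dB(A).

92.7 dB(A)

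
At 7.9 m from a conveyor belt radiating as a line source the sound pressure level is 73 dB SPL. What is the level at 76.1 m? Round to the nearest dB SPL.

63 dB SPL

Cylindrical spreading from a line source gives a 10·log₁₀(r₂/r₁) drop.
L₂ = 73 − 10·log₁₀(76.1/7.9) = 73 − 9.838 = 63.16 dB SPL.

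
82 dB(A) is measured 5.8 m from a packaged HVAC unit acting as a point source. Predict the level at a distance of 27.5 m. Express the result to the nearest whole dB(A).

For a point source, L₂ = L₁ − 20·log₁₀(r₂/r₁).
L₂ = 82 − 20·log₁₀(27.5/5.8) = 82 − 13.518 = 68.48 dB(A).

68 dB(A)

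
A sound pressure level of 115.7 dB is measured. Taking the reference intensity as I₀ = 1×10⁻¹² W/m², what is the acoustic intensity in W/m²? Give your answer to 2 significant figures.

I = I₀·10^(L/10) = 10⁻¹² × 10^(115.7/10) = 10^(-0.430).

0.37 W/m²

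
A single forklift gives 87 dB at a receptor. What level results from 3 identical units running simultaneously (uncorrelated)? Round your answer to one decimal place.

91.8 dB

L_total = L₁ + 10·log₁₀ N for N identical incoherent sources.
L_total = 87 + 10·log₁₀(3) = 87 + 4.771 = 91.77 dB.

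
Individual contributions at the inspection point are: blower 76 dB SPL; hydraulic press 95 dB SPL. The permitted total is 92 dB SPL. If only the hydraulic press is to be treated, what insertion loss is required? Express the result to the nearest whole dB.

The untreated sources together contribute 10^(76/10) = 3.981e+07, i.e. 76.00 dB SPL.
The limit corresponds to 10^(92/10) = 1.585e+09; subtracting the fixed part leaves 1.545e+09 for the hydraulic press, i.e. 91.89 dB SPL.
So the hydraulic press must be reduced from 95 to 91.89 dB SPL: IL = 3.11 dB.

3 dB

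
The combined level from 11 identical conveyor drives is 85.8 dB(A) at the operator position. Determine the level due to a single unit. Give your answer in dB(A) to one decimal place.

For N identical incoherent sources L_total = L₁ + 10·log₁₀ N, so L₁ = 85.8 − 10·log₁₀(11) = 85.8 − 10.414.

75.4 dB(A)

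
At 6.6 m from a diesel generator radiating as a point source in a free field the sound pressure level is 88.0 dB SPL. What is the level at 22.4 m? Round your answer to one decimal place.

Spherical spreading from a point source gives a 20·log₁₀(r₂/r₁) drop.
L₂ = 88.0 − 20·log₁₀(22.4/6.6) = 88.0 − 10.614 = 77.39 dB SPL.

77.4 dB SPL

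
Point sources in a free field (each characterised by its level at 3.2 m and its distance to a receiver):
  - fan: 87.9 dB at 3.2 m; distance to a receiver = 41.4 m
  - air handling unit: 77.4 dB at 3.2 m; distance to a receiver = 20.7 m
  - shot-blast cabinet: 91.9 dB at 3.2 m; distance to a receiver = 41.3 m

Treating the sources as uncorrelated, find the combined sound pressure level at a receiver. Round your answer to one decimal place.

Apply inverse-square spreading to bring every level to the receiver, then sum 10^(L/10).
fan: 87.9 − 20·log₁₀(41.4/3.2) = 87.9 − 22.24 = 65.66 dB.
air handling unit: 77.4 − 20·log₁₀(20.7/3.2) = 77.4 − 16.22 = 61.18 dB.
shot-blast cabinet: 91.9 − 20·log₁₀(41.3/3.2) = 91.9 − 22.22 = 69.68 dB.
Σ 10^(L/10) = 1.430e+07 → L_total = 10·log₁₀(1.430e+07) = 71.55 dB.

71.6 dB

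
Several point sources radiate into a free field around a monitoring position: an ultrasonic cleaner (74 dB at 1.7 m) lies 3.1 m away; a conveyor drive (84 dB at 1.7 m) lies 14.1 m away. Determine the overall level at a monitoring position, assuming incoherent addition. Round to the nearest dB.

First find each source's level at the receiver (point-source: −20·log₁₀(r/r_ref)), then combine on an intensity basis.
ultrasonic cleaner: 74 − 20·log₁₀(3.1/1.7) = 74 − 5.22 = 68.78 dB.
conveyor drive: 84 − 20·log₁₀(14.1/1.7) = 84 − 18.38 = 65.62 dB.
Σ 10^(L/10) = 1.121e+07 → L_total = 10·log₁₀(1.121e+07) = 70.49 dB.

70 dB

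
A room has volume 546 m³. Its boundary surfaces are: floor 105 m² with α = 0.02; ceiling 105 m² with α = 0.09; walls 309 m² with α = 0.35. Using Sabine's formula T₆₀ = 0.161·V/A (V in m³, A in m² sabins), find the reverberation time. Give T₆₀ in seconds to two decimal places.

Summing Sᵢαᵢ: 105·0.02 + 105·0.09 + 309·0.35 = 119.70 m².
T₆₀ = 0.161·V/A = 0.161·546/119.70 = 0.734 s.

0.73 s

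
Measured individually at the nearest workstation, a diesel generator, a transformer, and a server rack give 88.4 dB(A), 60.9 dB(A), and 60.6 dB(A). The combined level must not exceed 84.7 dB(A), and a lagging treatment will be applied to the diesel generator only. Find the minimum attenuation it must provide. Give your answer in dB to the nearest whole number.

4 dB

Everything except the diesel generator sums to 10^(60.9/10) + 10^(60.6/10) = 2.378e+06 in linear terms, 63.76 dB(A).
The limit corresponds to 10^(84.7/10) = 2.951e+08; subtracting the fixed part leaves 2.927e+08 for the diesel generator, i.e. 84.66 dB(A).
So the diesel generator must be reduced from 88.4 to 84.66 dB(A): IL = 3.74 dB.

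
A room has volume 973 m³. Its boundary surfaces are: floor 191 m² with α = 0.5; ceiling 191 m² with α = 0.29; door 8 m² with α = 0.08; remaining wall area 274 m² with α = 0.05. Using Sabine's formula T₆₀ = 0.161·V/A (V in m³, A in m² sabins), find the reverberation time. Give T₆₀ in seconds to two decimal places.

Total absorption A = 191·0.5 + 191·0.29 + 8·0.08 + 274·0.05 = 165.23 m² sabins.
T₆₀ = 0.161 × 973 / 165.23 = 0.948 s.

0.95 s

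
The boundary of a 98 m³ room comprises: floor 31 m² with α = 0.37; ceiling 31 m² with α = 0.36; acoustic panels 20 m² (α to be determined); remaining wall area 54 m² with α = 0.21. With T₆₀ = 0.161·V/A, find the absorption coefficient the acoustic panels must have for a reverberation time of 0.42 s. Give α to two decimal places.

0.18

A = 0.161·V/T₆₀ = 0.161·98/0.42 = 37.57 m² sabins.
Absorption from the other surfaces = 31·0.37 + 31·0.36 + 54·0.21 = 33.97 m², so the acoustic panels must supply 3.60 m² over 20 m².
α = 3.60/20 = 0.180.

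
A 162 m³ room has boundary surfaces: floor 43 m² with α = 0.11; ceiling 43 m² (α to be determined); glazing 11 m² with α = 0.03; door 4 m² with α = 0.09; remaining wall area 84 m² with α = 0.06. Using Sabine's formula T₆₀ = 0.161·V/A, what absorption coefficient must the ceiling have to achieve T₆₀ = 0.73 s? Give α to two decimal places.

Required total absorption A = 0.161·162/0.73 = 35.73 m².
Absorption from the other surfaces = 43·0.11 + 11·0.03 + 4·0.09 + 84·0.06 = 10.46 m², so the ceiling must supply 25.27 m² over 43 m².
α = 25.27/43 = 0.588.

0.59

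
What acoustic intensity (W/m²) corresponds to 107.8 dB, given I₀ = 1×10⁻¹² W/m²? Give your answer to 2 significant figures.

0.060 W/m²

I/I₀ = 10^(107.8/10) = 6.026e+10, so I = 6.026e+10 × 10⁻¹² W/m².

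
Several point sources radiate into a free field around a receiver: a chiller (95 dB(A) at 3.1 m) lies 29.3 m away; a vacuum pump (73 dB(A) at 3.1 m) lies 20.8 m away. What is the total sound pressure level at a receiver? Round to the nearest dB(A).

76 dB(A)

Apply inverse-square spreading to bring every level to the receiver, then sum 10^(L/10).
chiller: 95 − 20·log₁₀(29.3/3.1) = 95 − 19.51 = 75.49 dB(A).
vacuum pump: 73 − 20·log₁₀(20.8/3.1) = 73 − 16.53 = 56.47 dB(A).
Σ 10^(L/10) = 3.584e+07 → L_total = 10·log₁₀(3.584e+07) = 75.54 dB(A).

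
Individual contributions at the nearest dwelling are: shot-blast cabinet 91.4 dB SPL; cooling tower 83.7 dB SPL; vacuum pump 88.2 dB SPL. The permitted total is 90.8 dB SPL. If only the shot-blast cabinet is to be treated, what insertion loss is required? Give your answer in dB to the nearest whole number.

7 dB

Everything except the shot-blast cabinet sums to 10^(83.7/10) + 10^(88.2/10) = 8.951e+08 in linear terms, 89.52 dB SPL.
The limit corresponds to 10^(90.8/10) = 1.202e+09; subtracting the fixed part leaves 3.071e+08 for the shot-blast cabinet, i.e. 84.87 dB SPL.
So the shot-blast cabinet must be reduced from 91.4 to 84.87 dB SPL: IL = 6.53 dB.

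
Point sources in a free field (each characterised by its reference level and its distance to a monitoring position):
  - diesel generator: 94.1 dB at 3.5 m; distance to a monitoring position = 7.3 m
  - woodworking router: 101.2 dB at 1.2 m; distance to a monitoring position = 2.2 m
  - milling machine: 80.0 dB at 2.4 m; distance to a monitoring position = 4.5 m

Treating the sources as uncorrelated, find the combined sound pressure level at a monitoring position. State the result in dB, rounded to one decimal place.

Apply inverse-square spreading to bring every level to the receiver, then sum 10^(L/10).
diesel generator: 94.1 − 20·log₁₀(7.3/3.5) = 94.1 − 6.39 = 87.71 dB.
woodworking router: 101.2 − 20·log₁₀(2.2/1.2) = 101.2 − 5.26 = 95.94 dB.
milling machine: 80.0 − 20·log₁₀(4.5/2.4) = 80.0 − 5.46 = 74.54 dB.
Σ 10^(L/10) = 4.541e+09 → L_total = 10·log₁₀(4.541e+09) = 96.57 dB.

96.6 dB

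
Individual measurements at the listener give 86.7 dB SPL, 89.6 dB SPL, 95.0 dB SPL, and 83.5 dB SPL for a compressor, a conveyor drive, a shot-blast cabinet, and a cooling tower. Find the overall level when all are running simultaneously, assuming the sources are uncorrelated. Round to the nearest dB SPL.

Incoherent sources combine by intensity addition: L_total = 10·log₁₀(Σ 10^(L_i/10)).
Σ 10^(L/10) = 10^(86.7/10) + 10^(89.6/10) + 10^(95.0/10) + 10^(83.5/10) = 4.766e+09.
L_total = 10·log₁₀(4.766e+09) = 96.78 dB SPL.

97 dB SPL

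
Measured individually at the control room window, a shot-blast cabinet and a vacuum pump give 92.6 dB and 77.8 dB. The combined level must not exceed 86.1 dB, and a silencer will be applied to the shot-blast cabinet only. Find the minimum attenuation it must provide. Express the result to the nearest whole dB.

7 dB

Fixed contribution from the other source: Σ 10^(L/10) = 10^(77.8/10) = 6.026e+07 (77.80 dB).
The limit corresponds to 10^(86.1/10) = 4.074e+08; subtracting the fixed part leaves 3.471e+08 for the shot-blast cabinet, i.e. 85.40 dB.
Required insertion loss = 92.6 − 85.40 = 7.20 dB.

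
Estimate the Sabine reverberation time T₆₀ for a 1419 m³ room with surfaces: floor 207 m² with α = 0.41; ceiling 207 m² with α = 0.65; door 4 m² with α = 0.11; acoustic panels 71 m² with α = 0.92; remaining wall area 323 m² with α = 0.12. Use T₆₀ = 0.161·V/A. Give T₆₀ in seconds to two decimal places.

0.71 s

A = Σ Sᵢαᵢ = 207·0.41 + 207·0.65 + 4·0.11 + 71·0.92 + 323·0.12 = 323.94 m².
T₆₀ = 0.161 × 1419 / 323.94 = 0.705 s.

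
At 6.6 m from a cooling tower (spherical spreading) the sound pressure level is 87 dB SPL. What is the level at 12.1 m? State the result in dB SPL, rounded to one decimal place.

81.7 dB SPL

Point-source attenuation: ΔL = 20·log₁₀(r₂/r₁) = 20·log₁₀(12.1/6.6) = 5.265 dB.
L₂ = 87 − 20·log₁₀(12.1/6.6) = 87 − 5.265 = 81.74 dB SPL.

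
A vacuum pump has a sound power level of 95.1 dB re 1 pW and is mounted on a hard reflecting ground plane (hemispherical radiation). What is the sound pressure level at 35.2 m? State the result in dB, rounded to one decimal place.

56.2 dB

L_p = L_w − 10·log₁₀(2π·r²) with r = 35.2 m.
2π·r² = 7785 m², 10·log₁₀ of that is 38.913 dB.
L_p = 95.1 − 38.913 = 56.19 dB.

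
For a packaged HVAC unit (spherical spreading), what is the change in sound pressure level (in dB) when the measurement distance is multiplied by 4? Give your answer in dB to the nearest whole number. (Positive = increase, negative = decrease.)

Point-source spreading: ΔL = −20·log₁₀(r₂/r₁).
ΔL = −20·log₁₀(4) = -12.04 dB.

-12 dB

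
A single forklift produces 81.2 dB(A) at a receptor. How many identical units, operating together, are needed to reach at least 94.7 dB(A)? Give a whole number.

23

N identical sources give L₁ + 10·log₁₀ N, so require 10·log₁₀ N ≥ 94.7 − 81.2 = 13.5 dB.
N ≥ 10^(13.5/10) = 22.387, so N = 23.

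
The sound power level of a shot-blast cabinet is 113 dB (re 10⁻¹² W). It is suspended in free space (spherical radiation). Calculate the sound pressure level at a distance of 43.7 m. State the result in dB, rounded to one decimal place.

69.2 dB

Free-field spherical radiation: L_p = L_w − 10·log₁₀(4π·r²), r = 43.7 m.
4π·r² = 2.4e+04 m², 10·log₁₀ of that is 43.802 dB.
L_p = 113 − 43.802 = 69.20 dB.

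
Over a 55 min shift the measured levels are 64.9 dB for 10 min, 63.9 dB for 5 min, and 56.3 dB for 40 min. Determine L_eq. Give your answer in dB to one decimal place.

The energy average is taken in the linear domain: L_eq = 10·log₁₀[(Σ tᵢ·10^(Lᵢ/10))/T], T = 55 min.
Σ tᵢ·10^(Lᵢ/10) = 10·10^(64.9/10) + 5·10^(63.9/10) + 40·10^(56.3/10) = 6.024e+07.
L_eq = 10·log₁₀(6.024e+07/55) = 60.40 dB.

60.4 dB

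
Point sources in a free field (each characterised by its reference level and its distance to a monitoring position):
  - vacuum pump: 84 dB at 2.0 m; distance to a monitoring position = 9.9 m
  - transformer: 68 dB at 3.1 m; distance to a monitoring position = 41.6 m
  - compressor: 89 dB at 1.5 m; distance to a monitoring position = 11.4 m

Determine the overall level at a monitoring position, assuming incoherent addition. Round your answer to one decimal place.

Propagate each source to the receiver with L = L_ref − 20·log₁₀(r/r_ref), then add intensities.
vacuum pump: 84 − 20·log₁₀(9.9/2.0) = 84 − 13.89 = 70.11 dB.
transformer: 68 − 20·log₁₀(41.6/3.1) = 68 − 22.55 = 45.45 dB.
compressor: 89 − 20·log₁₀(11.4/1.5) = 89 − 17.62 = 71.38 dB.
Σ 10^(L/10) = 2.404e+07 → L_total = 10·log₁₀(2.404e+07) = 73.81 dB.

73.8 dB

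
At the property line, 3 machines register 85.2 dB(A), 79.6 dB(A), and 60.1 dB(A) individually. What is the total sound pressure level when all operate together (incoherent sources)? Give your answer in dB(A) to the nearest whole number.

86 dB(A)

For uncorrelated sources the intensities add, so convert each level to linear form, sum, and take 10·log₁₀ of the total.
Σ 10^(L/10) = 10^(85.2/10) + 10^(79.6/10) + 10^(60.1/10) = 4.234e+08.
L_total = 10·log₁₀(4.234e+08) = 86.27 dB(A).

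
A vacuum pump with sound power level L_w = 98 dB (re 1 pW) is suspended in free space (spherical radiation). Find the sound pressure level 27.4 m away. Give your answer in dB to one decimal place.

58.3 dB

L_p = L_w − 10·log₁₀(4π·r²) with r = 27.4 m.
4π·r² = 9434 m², 10·log₁₀ of that is 39.747 dB.
L_p = 98 − 39.747 = 58.25 dB.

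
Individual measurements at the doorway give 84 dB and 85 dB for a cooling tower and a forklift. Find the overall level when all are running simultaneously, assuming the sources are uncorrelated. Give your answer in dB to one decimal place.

For uncorrelated sources the intensities add, so convert each level to linear form, sum, and take 10·log₁₀ of the total.
Σ 10^(L/10) = 10^(84/10) + 10^(85/10) = 5.674e+08.
L_total = 10·log₁₀(5.674e+08) = 87.54 dB.

87.5 dB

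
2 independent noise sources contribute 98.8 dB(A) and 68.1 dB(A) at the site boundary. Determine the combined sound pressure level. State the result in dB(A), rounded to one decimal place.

For uncorrelated sources the intensities add, so convert each level to linear form, sum, and take 10·log₁₀ of the total.
Σ 10^(L/10) = 10^(98.8/10) + 10^(68.1/10) = 7.592e+09.
L_total = 10·log₁₀(7.592e+09) = 98.80 dB(A).

98.8 dB(A)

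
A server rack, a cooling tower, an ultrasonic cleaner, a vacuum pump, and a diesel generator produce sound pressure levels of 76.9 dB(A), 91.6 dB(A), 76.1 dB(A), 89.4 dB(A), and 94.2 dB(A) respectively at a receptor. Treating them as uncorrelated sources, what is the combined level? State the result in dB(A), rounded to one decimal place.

97.0 dB(A)

For uncorrelated sources the intensities add, so convert each level to linear form, sum, and take 10·log₁₀ of the total.
Σ 10^(L/10) = 10^(76.9/10) + 10^(91.6/10) + 10^(76.1/10) + 10^(89.4/10) + 10^(94.2/10) = 5.036e+09.
L_total = 10·log₁₀(5.036e+09) = 97.02 dB(A).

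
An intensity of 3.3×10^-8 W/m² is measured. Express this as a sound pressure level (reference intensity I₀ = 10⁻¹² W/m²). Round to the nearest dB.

L = 10·log₁₀(I/I₀) = 10·log₁₀(3.3×10^-8/10⁻¹²) = 10·log₁₀(3.3×10^4).
L = 10·(0.5185 + 4) = 45.19 dB.

45 dB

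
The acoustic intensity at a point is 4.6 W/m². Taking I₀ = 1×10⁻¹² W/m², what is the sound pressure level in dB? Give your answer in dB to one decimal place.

L = 10·log₁₀(I/I₀) = 10·log₁₀(4.6/10⁻¹²) = 10·log₁₀(4.6×10^12).
L = 10·(0.6628 + 12) = 126.63 dB.

126.6 dB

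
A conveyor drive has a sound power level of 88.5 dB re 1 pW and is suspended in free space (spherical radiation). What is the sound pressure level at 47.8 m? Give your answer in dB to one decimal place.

43.9 dB

L_p = L_w − 10·log₁₀(4π·r²) with r = 47.8 m.
4π·r² = 2.871e+04 m², 10·log₁₀ of that is 44.581 dB.
L_p = 88.5 − 44.581 = 43.92 dB.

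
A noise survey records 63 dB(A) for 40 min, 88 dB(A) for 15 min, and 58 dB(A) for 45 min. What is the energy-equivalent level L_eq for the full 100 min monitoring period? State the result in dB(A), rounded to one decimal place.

The energy average is taken in the linear domain: L_eq = 10·log₁₀[(Σ tᵢ·10^(Lᵢ/10))/T], T = 100 min.
Σ tᵢ·10^(Lᵢ/10) = 40·10^(63/10) + 15·10^(88/10) + 45·10^(58/10) = 9.573e+09.
L_eq = 10·log₁₀(9.573e+09/100) = 79.81 dB(A).

79.8 dB(A)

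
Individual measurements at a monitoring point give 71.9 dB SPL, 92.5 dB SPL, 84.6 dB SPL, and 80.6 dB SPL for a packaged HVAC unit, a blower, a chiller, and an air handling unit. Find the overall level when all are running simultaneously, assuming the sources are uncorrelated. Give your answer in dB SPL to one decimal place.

93.4 dB SPL

Incoherent sources combine by intensity addition: L_total = 10·log₁₀(Σ 10^(L_i/10)).
Σ 10^(L/10) = 10^(71.9/10) + 10^(92.5/10) + 10^(84.6/10) + 10^(80.6/10) = 2.197e+09.
L_total = 10·log₁₀(2.197e+09) = 93.42 dB SPL.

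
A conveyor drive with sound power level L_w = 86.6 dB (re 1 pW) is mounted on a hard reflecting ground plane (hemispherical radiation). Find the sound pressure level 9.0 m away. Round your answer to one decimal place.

59.5 dB

The power spreads over a hemisphere of area 2π·r², so L_p = L_w − 10·log₁₀(2π·r²).
2π·r² = 508.9 m², 10·log₁₀ of that is 27.067 dB.
L_p = 86.6 − 27.067 = 59.53 dB.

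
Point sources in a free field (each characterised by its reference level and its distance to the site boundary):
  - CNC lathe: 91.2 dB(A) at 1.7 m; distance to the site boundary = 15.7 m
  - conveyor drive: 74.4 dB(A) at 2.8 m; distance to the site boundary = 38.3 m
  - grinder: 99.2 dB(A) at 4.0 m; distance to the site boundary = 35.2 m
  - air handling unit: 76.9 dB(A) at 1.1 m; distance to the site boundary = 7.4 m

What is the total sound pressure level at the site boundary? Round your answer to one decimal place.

80.9 dB(A)

First find each source's level at the receiver (point-source: −20·log₁₀(r/r_ref)), then combine on an intensity basis.
CNC lathe: 91.2 − 20·log₁₀(15.7/1.7) = 91.2 − 19.31 = 71.89 dB(A).
conveyor drive: 74.4 − 20·log₁₀(38.3/2.8) = 74.4 − 22.72 = 51.68 dB(A).
grinder: 99.2 − 20·log₁₀(35.2/4.0) = 99.2 − 18.89 = 80.31 dB(A).
air handling unit: 76.9 − 20·log₁₀(7.4/1.1) = 76.9 − 16.56 = 60.34 dB(A).
Σ 10^(L/10) = 1.241e+08 → L_total = 10·log₁₀(1.241e+08) = 80.94 dB(A).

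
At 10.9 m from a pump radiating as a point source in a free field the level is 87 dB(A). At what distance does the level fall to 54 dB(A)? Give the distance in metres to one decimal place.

Point-source spreading drops the level by 20·log₁₀(r₂/r₁); inverting, r₂/r₁ = 10^(ΔL/20).
r₂ = 10.9·10^((87−54)/20) = 10.9·10^(33.0/20) = 486.89 m.

486.9 m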